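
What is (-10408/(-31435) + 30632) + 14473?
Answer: 1417886083/31435 ≈ 45105.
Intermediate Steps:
(-10408/(-31435) + 30632) + 14473 = (-10408*(-1/31435) + 30632) + 14473 = (10408/31435 + 30632) + 14473 = 962927328/31435 + 14473 = 1417886083/31435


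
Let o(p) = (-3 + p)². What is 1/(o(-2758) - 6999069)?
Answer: 1/624052 ≈ 1.6024e-6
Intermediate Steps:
1/(o(-2758) - 6999069) = 1/((-3 - 2758)² - 6999069) = 1/((-2761)² - 6999069) = 1/(7623121 - 6999069) = 1/624052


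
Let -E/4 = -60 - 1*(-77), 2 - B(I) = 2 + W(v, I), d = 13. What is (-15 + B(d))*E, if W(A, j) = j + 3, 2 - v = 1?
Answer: 2108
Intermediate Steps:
v = 1 (v = 2 - 1*1 = 2 - 1 = 1)
W(A, j) = 3 + j
B(I) = -3 - I (B(I) = 2 - (2 + (3 + I)) = 2 - (5 + I) = 2 + (-5 - I) = -3 - I)
E = -68 (E = -4*(-60 - 1*(-77)) = -4*(-60 + 77) = -4*17 = -68)
(-15 + B(d))*E = (-15 + (-3 - 1*13))*(-68) = (-15 + (-3 - 13))*(-68) = (-15 - 16)*(-68) = -31*(-68) = 2108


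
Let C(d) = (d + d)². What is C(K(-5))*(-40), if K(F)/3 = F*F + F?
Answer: -576000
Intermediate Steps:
K(F) = 3*F + 3*F² (K(F) = 3*(F*F + F) = 3*(F² + F) = 3*(F + F²) = 3*F + 3*F²)
C(d) = 4*d² (C(d) = (2*d)² = 4*d²)
C(K(-5))*(-40) = (4*(3*(-5)*(1 - 5))²)*(-40) = (4*(3*(-5)*(-4))²)*(-40) = (4*60²)*(-40) = (4*3600)*(-40) = 14400*(-40) = -576000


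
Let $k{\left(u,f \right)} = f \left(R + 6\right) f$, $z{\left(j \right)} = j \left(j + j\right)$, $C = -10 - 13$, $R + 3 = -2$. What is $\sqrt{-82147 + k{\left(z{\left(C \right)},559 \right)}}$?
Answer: $\sqrt{230334} \approx 479.93$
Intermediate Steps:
$R = -5$ ($R = -3 - 2 = -5$)
$C = -23$
$z{\left(j \right)} = 2 j^{2}$ ($z{\left(j \right)} = j 2 j = 2 j^{2}$)
$k{\left(u,f \right)} = f^{2}$ ($k{\left(u,f \right)} = f \left(-5 + 6\right) f = f 1 f = f f = f^{2}$)
$\sqrt{-82147 + k{\left(z{\left(C \right)},559 \right)}} = \sqrt{-82147 + 559^{2}} = \sqrt{-82147 + 312481} = \sqrt{230334}$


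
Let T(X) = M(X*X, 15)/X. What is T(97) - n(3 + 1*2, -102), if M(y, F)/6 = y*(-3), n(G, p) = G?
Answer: -1751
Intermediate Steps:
M(y, F) = -18*y (M(y, F) = 6*(y*(-3)) = 6*(-3*y) = -18*y)
T(X) = -18*X (T(X) = (-18*X*X)/X = (-18*X²)/X = -18*X)
T(97) - n(3 + 1*2, -102) = -18*97 - (3 + 1*2) = -1746 - (3 + 2) = -1746 - 1*5 = -1746 - 5 = -1751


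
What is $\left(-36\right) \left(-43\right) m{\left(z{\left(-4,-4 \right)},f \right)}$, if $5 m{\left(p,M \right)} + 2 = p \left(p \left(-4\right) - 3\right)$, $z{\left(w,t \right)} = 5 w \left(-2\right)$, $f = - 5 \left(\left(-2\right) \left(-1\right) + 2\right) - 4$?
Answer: $- \frac{10096056}{5} \approx -2.0192 \cdot 10^{6}$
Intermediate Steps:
$f = -24$ ($f = - 5 \left(2 + 2\right) - 4 = \left(-5\right) 4 - 4 = -20 - 4 = -24$)
$z{\left(w,t \right)} = - 10 w$
$m{\left(p,M \right)} = - \frac{2}{5} + \frac{p \left(-3 - 4 p\right)}{5}$ ($m{\left(p,M \right)} = - \frac{2}{5} + \frac{p \left(p \left(-4\right) - 3\right)}{5} = - \frac{2}{5} + \frac{p \left(- 4 p - 3\right)}{5} = - \frac{2}{5} + \frac{p \left(-3 - 4 p\right)}{5}$)
$\left(-36\right) \left(-43\right) m{\left(z{\left(-4,-4 \right)},f \right)} = \left(-36\right) \left(-43\right) \left(- \frac{2}{5} - \frac{4 \left(\left(-10\right) \left(-4\right)\right)^{2}}{5} - \frac{3 \left(\left(-10\right) \left(-4\right)\right)}{5}\right) = 1548 \left(- \frac{2}{5} - \frac{4 \cdot 40^{2}}{5} - 24\right) = 1548 \left(- \frac{2}{5} - 1280 - 24\right) = 1548 \left(- \frac{6522}{5}\right) = - \frac{10096056}{5}$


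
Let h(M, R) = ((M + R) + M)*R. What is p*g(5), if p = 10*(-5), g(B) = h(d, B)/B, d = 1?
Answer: -350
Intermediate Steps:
h(M, R) = R*(R + 2*M) (h(M, R) = (R + 2*M)*R = R*(R + 2*M))
g(B) = 2 + B (g(B) = (B*(B + 2*1))/B = (B*(B + 2))/B = (B*(2 + B))/B = 2 + B)
p = -50
p*g(5) = -50*(2 + 5) = -50*7 = -350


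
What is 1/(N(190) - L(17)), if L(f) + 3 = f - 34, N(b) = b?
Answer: 1/210 ≈ 0.0047619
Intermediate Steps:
L(f) = -37 + f (L(f) = -3 + (f - 34) = -3 + (-34 + f) = -37 + f)
1/(N(190) - L(17)) = 1/(190 - (-37 + 17)) = 1/(190 - 1*(-20)) = 1/(190 + 20) = 1/210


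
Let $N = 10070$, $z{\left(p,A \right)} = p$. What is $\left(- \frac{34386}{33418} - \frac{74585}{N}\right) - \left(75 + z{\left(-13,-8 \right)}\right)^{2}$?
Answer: $- \frac{11785625309}{3059266} \approx -3852.4$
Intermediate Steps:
$\left(- \frac{34386}{33418} - \frac{74585}{N}\right) - \left(75 + z{\left(-13,-8 \right)}\right)^{2} = \left(- \frac{34386}{33418} - \frac{74585}{10070}\right) - \left(75 - 13\right)^{2} = \left(\left(-34386\right) \frac{1}{33418} - \frac{14917}{2014}\right) - 62^{2} = \left(- \frac{1563}{1519} - \frac{14917}{2014}\right) - 3844 = - \frac{25806805}{3059266} - 3844 = - \frac{11785625309}{3059266}$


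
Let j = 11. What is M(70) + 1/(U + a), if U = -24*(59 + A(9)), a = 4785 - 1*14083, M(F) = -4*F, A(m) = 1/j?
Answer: -33005851/117878 ≈ -280.00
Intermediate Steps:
A(m) = 1/11
a = -9298 (a = 4785 - 14083 = -9298)
U = -15600/11 (U = -24*(59 + 1/11) = -24*650/11 = -15600/11 ≈ -1418.2)
M(70) + 1/(U + a) = -4*70 + 1/(-15600/11 - 9298) = -280 + 1/(-117878/11) = -280 - 11/117878 = -33005851/117878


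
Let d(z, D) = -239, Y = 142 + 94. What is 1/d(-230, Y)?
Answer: -1/239 ≈ -0.0041841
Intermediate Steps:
Y = 236
1/d(-230, Y) = 1/(-239) = -1/239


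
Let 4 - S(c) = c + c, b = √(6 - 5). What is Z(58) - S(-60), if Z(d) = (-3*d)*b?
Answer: -298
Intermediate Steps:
b = 1 (b = √1 = 1)
Z(d) = -3*d (Z(d) = -3*d*1 = -3*d)
S(c) = 4 - 2*c (S(c) = 4 - (c + c) = 4 - 2*c)
Z(58) - S(-60) = -3*58 - (4 - 2*(-60)) = -174 - (4 + 120) = -174 - 1*124 = -174 - 124 = -298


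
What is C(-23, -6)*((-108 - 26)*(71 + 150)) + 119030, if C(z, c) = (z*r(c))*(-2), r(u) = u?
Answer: 8292494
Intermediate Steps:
C(z, c) = -2*c*z (C(z, c) = (z*c)*(-2) = (c*z)*(-2) = -2*c*z)
C(-23, -6)*((-108 - 26)*(71 + 150)) + 119030 = (-2*(-6)*(-23))*((-108 - 26)*(71 + 150)) + 119030 = -(-36984)*221 + 119030 = -276*(-29614) + 119030 = 8173464 + 119030 = 8292494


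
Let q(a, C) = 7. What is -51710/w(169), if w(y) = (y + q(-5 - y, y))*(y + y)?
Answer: -25855/29744 ≈ -0.86925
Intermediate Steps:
w(y) = 2*y*(7 + y) (w(y) = (y + 7)*(y + y) = (7 + y)*(2*y) = 2*y*(7 + y))
-51710/w(169) = -51710*1/(338*(7 + 169)) = -51710/(2*169*176) = -51710/59488 = -51710*1/59488 = -25855/29744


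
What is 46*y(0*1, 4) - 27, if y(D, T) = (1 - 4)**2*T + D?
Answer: 1629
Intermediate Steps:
y(D, T) = D + 9*T (y(D, T) = (-3)**2*T + D = 9*T + D = D + 9*T)
46*y(0*1, 4) - 27 = 46*(0*1 + 9*4) - 27 = 46*(0 + 36) - 27 = 46*36 - 27 = 1656 - 27 = 1629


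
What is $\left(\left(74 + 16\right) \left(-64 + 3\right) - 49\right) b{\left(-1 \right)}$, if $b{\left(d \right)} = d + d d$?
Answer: $0$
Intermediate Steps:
$b{\left(d \right)} = d + d^{2}$
$\left(\left(74 + 16\right) \left(-64 + 3\right) - 49\right) b{\left(-1 \right)} = \left(\left(74 + 16\right) \left(-64 + 3\right) - 49\right) \left(- (1 - 1)\right) = \left(90 \left(-61\right) - 49\right) \left(\left(-1\right) 0\right) = \left(-5490 - 49\right) 0 = \left(-5539\right) 0 = 0$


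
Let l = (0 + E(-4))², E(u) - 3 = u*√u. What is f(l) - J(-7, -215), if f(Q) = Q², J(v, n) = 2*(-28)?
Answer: 777 + 5280*I ≈ 777.0 + 5280.0*I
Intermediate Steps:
J(v, n) = -56
E(u) = 3 + u^(3/2) (E(u) = 3 + u*√u = 3 + u^(3/2))
l = (3 - 8*I)² (l = (0 + (3 + (-4)^(3/2)))² = (0 + (3 - 8*I))² = (3 - 8*I)² ≈ -55.0 - 48.0*I)
f(l) - J(-7, -215) = ((3 - 8*I)²)² - 1*(-56) = (3 - 8*I)⁴ + 56 = 56 + (3 - 8*I)⁴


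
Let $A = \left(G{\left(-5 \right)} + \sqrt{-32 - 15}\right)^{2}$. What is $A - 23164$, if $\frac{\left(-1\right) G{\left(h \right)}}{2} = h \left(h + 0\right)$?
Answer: $-23164 + \left(50 - i \sqrt{47}\right)^{2} \approx -20711.0 - 685.57 i$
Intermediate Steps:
$G{\left(h \right)} = - 2 h^{2}$ ($G{\left(h \right)} = - 2 h \left(h + 0\right) = - 2 h h = - 2 h^{2}$)
$A = \left(-50 + i \sqrt{47}\right)^{2}$ ($A = \left(- 2 \left(-5\right)^{2} + \sqrt{-32 - 15}\right)^{2} = \left(\left(-2\right) 25 + \sqrt{-47}\right)^{2} = \left(-50 + i \sqrt{47}\right)^{2} \approx 2453.0 - 685.57 i$)
$A - 23164 = \left(-50 + i \sqrt{47}\right)^{2} - 23164 = -23164 + \left(-50 + i \sqrt{47}\right)^{2}$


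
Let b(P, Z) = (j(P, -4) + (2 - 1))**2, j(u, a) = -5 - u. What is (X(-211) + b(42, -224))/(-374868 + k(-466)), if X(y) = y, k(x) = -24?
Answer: -635/124964 ≈ -0.0050815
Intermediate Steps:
b(P, Z) = (-4 - P)**2 (b(P, Z) = ((-5 - P) + (2 - 1))**2 = ((-5 - P) + 1)**2 = (-4 - P)**2)
(X(-211) + b(42, -224))/(-374868 + k(-466)) = (-211 + (4 + 42)**2)/(-374868 - 24) = (-211 + 46**2)/(-374892) = (-211 + 2116)*(-1/374892) = 1905*(-1/374892) = -635/124964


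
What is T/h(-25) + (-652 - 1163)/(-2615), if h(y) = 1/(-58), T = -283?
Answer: 8584885/523 ≈ 16415.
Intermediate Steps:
h(y) = -1/58
T/h(-25) + (-652 - 1163)/(-2615) = -283/(-1/58) + (-652 - 1163)/(-2615) = -283*(-58) - 1815*(-1/2615) = 16414 + 363/523 = 8584885/523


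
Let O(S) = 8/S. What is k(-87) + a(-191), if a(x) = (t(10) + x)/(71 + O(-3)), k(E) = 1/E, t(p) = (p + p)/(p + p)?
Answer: -9959/3567 ≈ -2.7920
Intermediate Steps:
t(p) = 1 (t(p) = (2*p)/((2*p)) = (2*p)*(1/(2*p)) = 1)
a(x) = 3/205 + 3*x/205 (a(x) = (1 + x)/(71 + 8/(-3)) = (1 + x)/(71 + 8*(-⅓)) = (1 + x)/(71 - 8/3) = (1 + x)/(205/3) = (1 + x)*(3/205) = 3/205 + 3*x/205)
k(-87) + a(-191) = 1/(-87) + (3/205 + (3/205)*(-191)) = -1/87 + (3/205 - 573/205) = -1/87 - 114/41 = -9959/3567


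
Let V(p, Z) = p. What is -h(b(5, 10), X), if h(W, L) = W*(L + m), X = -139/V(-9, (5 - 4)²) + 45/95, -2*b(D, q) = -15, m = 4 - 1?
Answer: -16175/114 ≈ -141.89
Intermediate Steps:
m = 3
b(D, q) = 15/2 (b(D, q) = -½*(-15) = 15/2)
X = 2722/171 (X = -139/(-9) + 45/95 = -139*(-⅑) + 45*(1/95) = 139/9 + 9/19 = 2722/171 ≈ 15.918)
h(W, L) = W*(3 + L) (h(W, L) = W*(L + 3) = W*(3 + L))
-h(b(5, 10), X) = -15*(3 + 2722/171)/2 = -15*3235/(2*171) = -1*16175/114 = -16175/114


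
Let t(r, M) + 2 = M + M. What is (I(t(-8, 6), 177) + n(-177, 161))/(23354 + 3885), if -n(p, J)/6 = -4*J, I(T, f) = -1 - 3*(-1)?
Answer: 3866/27239 ≈ 0.14193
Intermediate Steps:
t(r, M) = -2 + 2*M (t(r, M) = -2 + (M + M) = -2 + 2*M)
I(T, f) = 2 (I(T, f) = -1 + 3 = 2)
n(p, J) = 24*J (n(p, J) = -(-24)*J = 24*J)
(I(t(-8, 6), 177) + n(-177, 161))/(23354 + 3885) = (2 + 24*161)/(23354 + 3885) = (2 + 3864)/27239 = 3866*(1/27239) = 3866/27239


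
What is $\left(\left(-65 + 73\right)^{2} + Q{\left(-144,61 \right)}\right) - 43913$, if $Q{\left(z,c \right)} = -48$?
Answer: $-43897$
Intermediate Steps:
$\left(\left(-65 + 73\right)^{2} + Q{\left(-144,61 \right)}\right) - 43913 = \left(\left(-65 + 73\right)^{2} - 48\right) - 43913 = \left(8^{2} - 48\right) - 43913 = \left(64 - 48\right) - 43913 = 16 - 43913 = -43897$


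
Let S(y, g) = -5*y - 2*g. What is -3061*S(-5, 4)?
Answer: -52037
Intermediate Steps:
-3061*S(-5, 4) = -3061*(-5*(-5) - 2*4) = -3061*(25 - 8) = -3061*17 = -52037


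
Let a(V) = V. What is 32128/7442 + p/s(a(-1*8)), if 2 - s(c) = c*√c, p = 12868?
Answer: 26013170/480009 - 51472*I*√2/129 ≈ 54.193 - 564.28*I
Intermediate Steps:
s(c) = 2 - c^(3/2) (s(c) = 2 - c*√c = 2 - c^(3/2))
32128/7442 + p/s(a(-1*8)) = 32128/7442 + 12868/(2 - (-1*8)^(3/2)) = 32128*(1/7442) + 12868/(2 - (-8)^(3/2)) = 16064/3721 + 12868/(2 - (-16)*I*√2) = 16064/3721 + 12868/(2 + 16*I*√2)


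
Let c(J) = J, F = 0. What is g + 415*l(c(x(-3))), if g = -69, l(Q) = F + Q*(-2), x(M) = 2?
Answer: -1729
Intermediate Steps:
l(Q) = -2*Q (l(Q) = 0 + Q*(-2) = 0 - 2*Q = -2*Q)
g + 415*l(c(x(-3))) = -69 + 415*(-2*2) = -69 + 415*(-4) = -69 - 1660 = -1729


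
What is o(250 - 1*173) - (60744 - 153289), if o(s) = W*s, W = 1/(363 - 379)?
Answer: 1480643/16 ≈ 92540.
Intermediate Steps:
W = -1/16 (W = 1/(-16) = -1/16 ≈ -0.062500)
o(s) = -s/16
o(250 - 1*173) - (60744 - 153289) = -(250 - 1*173)/16 - (60744 - 153289) = -(250 - 173)/16 - 1*(-92545) = -1/16*77 + 92545 = -77/16 + 92545 = 1480643/16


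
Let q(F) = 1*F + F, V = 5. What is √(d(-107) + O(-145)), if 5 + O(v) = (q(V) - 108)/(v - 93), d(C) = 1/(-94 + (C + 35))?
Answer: I*√36587230/2822 ≈ 2.1434*I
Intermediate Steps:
d(C) = 1/(-59 + C) (d(C) = 1/(-94 + (35 + C)) = 1/(-59 + C))
q(F) = 2*F (q(F) = F + F = 2*F)
O(v) = -5 - 98/(-93 + v) (O(v) = -5 + (2*5 - 108)/(v - 93) = -5 + (10 - 108)/(-93 + v) = -5 - 98/(-93 + v))
√(d(-107) + O(-145)) = √(1/(-59 - 107) + (367 - 5*(-145))/(-93 - 145)) = √(1/(-166) + (367 + 725)/(-238)) = √(-1/166 - 1/238*1092) = √(-1/166 - 78/17) = √(-12965/2822) = I*√36587230/2822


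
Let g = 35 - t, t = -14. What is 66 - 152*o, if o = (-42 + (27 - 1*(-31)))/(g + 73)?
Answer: 2810/61 ≈ 46.066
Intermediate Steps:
g = 49 (g = 35 - 1*(-14) = 35 + 14 = 49)
o = 8/61 (o = (-42 + (27 - 1*(-31)))/(49 + 73) = (-42 + (27 + 31))/122 = (-42 + 58)*(1/122) = 16*(1/122) = 8/61 ≈ 0.13115)
66 - 152*o = 66 - 152*8/61 = 66 - 1216/61 = 2810/61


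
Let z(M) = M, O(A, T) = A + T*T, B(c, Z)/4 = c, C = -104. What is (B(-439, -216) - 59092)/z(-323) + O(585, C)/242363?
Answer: 14750986347/78283249 ≈ 188.43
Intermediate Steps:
B(c, Z) = 4*c
O(A, T) = A + T²
(B(-439, -216) - 59092)/z(-323) + O(585, C)/242363 = (4*(-439) - 59092)/(-323) + (585 + (-104)²)/242363 = (-1756 - 59092)*(-1/323) + (585 + 10816)*(1/242363) = -60848*(-1/323) + 11401*(1/242363) = 60848/323 + 11401/242363 = 14750986347/78283249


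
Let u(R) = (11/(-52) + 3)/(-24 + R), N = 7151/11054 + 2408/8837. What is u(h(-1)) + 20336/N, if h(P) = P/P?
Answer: 2375847974575733/107414457124 ≈ 22119.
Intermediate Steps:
N = 89811419/97684198 (N = 7151*(1/11054) + 2408*(1/8837) = 7151/11054 + 2408/8837 = 89811419/97684198 ≈ 0.91941)
h(P) = 1
u(R) = 145/(52*(-24 + R)) (u(R) = (11*(-1/52) + 3)/(-24 + R) = (-11/52 + 3)/(-24 + R) = 145/(52*(-24 + R)))
u(h(-1)) + 20336/N = 145/(52*(-24 + 1)) + 20336/(89811419/97684198) = (145/52)/(-23) + 20336*(97684198/89811419) = (145/52)*(-1/23) + 1986505850528/89811419 = -145/1196 + 1986505850528/89811419 = 2375847974575733/107414457124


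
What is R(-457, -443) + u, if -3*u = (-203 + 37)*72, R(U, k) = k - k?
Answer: 3984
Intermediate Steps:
R(U, k) = 0
u = 3984 (u = -(-203 + 37)*72/3 = -(-166)*72/3 = -1/3*(-11952) = 3984)
R(-457, -443) + u = 0 + 3984 = 3984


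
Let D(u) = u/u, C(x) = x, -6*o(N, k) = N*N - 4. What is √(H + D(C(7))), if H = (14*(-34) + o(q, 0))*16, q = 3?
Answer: I*√68655/3 ≈ 87.34*I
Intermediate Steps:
o(N, k) = ⅔ - N²/6 (o(N, k) = -(N*N - 4)/6 = -(N² - 4)/6 = -(-4 + N²)/6 = ⅔ - N²/6)
D(u) = 1
H = -22888/3 (H = (14*(-34) + (⅔ - ⅙*3²))*16 = (-476 + (⅔ - ⅙*9))*16 = (-476 + (⅔ - 3/2))*16 = (-476 - ⅚)*16 = -2861/6*16 = -22888/3 ≈ -7629.3)
√(H + D(C(7))) = √(-22888/3 + 1) = √(-22885/3) = I*√68655/3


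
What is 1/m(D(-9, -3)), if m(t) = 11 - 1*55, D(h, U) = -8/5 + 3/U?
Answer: -1/44 ≈ -0.022727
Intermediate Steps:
D(h, U) = -8/5 + 3/U (D(h, U) = -8*1/5 + 3/U = -8/5 + 3/U)
m(t) = -44 (m(t) = 11 - 55 = -44)
1/m(D(-9, -3)) = 1/(-44) = -1/44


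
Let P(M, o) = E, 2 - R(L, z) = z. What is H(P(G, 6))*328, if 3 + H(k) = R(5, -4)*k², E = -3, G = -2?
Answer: 16728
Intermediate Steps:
R(L, z) = 2 - z
P(M, o) = -3
H(k) = -3 + 6*k² (H(k) = -3 + (2 - 1*(-4))*k² = -3 + (2 + 4)*k² = -3 + 6*k²)
H(P(G, 6))*328 = (-3 + 6*(-3)²)*328 = (-3 + 6*9)*328 = (-3 + 54)*328 = 51*328 = 16728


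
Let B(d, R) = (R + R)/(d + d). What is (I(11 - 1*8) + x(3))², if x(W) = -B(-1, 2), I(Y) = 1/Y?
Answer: 49/9 ≈ 5.4444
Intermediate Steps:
B(d, R) = R/d (B(d, R) = (2*R)/((2*d)) = (2*R)*(1/(2*d)) = R/d)
I(Y) = 1/Y
x(W) = 2 (x(W) = -2/(-1) = -2*(-1) = -1*(-2) = 2)
(I(11 - 1*8) + x(3))² = (1/(11 - 1*8) + 2)² = (1/(11 - 8) + 2)² = (1/3 + 2)² = (⅓ + 2)² = (7/3)² = 49/9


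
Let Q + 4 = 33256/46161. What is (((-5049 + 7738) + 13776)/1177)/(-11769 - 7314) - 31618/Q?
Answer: 16390895749879349/1700139544554 ≈ 9640.9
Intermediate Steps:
Q = -151388/46161 (Q = -4 + 33256/46161 = -151388/46161 ≈ -3.2796)
(((-5049 + 7738) + 13776)/1177)/(-11769 - 7314) - 31618/Q = (((-5049 + 7738) + 13776)/1177)/(-11769 - 7314) - 31618/(-151388/46161) = ((2689 + 13776)*(1/1177))/(-19083) - 31618*(-46161/151388) = (16465*(1/1177))*(-1/19083) + 729759249/75694 = (16465/1177)*(-1/19083) + 729759249/75694 = -16465/22460691 + 729759249/75694 = 16390895749879349/1700139544554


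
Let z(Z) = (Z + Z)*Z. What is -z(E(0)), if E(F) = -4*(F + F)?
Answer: 0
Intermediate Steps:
E(F) = -8*F
z(Z) = 2*Z² (z(Z) = (2*Z)*Z = 2*Z²)
-z(E(0)) = -2*(-8*0)² = -2*0² = -2*0 = -1*0 = 0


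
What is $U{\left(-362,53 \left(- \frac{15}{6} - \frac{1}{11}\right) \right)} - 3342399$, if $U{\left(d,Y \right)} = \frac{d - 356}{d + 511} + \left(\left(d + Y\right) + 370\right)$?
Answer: $- \frac{10956823623}{3278} \approx -3.3425 \cdot 10^{6}$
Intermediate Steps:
$U{\left(d,Y \right)} = 370 + Y + d + \frac{-356 + d}{511 + d}$ ($U{\left(d,Y \right)} = \frac{-356 + d}{511 + d} + \left(\left(Y + d\right) + 370\right) = \frac{-356 + d}{511 + d} + \left(370 + Y + d\right) = 370 + Y + d + \frac{-356 + d}{511 + d}$)
$U{\left(-362,53 \left(- \frac{15}{6} - \frac{1}{11}\right) \right)} - 3342399 = \frac{188714 + \left(-362\right)^{2} + 511 \cdot 53 \left(- \frac{15}{6} - \frac{1}{11}\right) + 882 \left(-362\right) + 53 \left(- \frac{15}{6} - \frac{1}{11}\right) \left(-362\right)}{511 - 362} - 3342399 = \frac{188714 + 131044 + 511 \cdot 53 \left(\left(-15\right) \frac{1}{6} - \frac{1}{11}\right) - 319284 + 53 \left(\left(-15\right) \frac{1}{6} - \frac{1}{11}\right) \left(-362\right)}{149} - 3342399 = \frac{188714 + 131044 + 511 \cdot 53 \left(- \frac{5}{2} - \frac{1}{11}\right) - 319284 + 53 \left(- \frac{5}{2} - \frac{1}{11}\right) \left(-362\right)}{149} - 3342399 = \frac{188714 + 131044 + 511 \cdot 53 \left(- \frac{57}{22}\right) - 319284 + 53 \left(- \frac{57}{22}\right) \left(-362\right)}{149} - 3342399 = \frac{188714 + 131044 + 511 \left(- \frac{3021}{22}\right) - 319284 - - \frac{546801}{11}}{149} - 3342399 = \frac{188714 + 131044 - \frac{1543731}{22} - 319284 + \frac{546801}{11}}{149} - 3342399 = \frac{1}{149} \left(- \frac{439701}{22}\right) - 3342399 = - \frac{439701}{3278} - 3342399 = - \frac{10956823623}{3278}$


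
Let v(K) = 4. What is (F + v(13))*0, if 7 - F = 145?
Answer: 0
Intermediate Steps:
F = -138 (F = 7 - 1*145 = 7 - 145 = -138)
(F + v(13))*0 = (-138 + 4)*0 = -134*0 = 0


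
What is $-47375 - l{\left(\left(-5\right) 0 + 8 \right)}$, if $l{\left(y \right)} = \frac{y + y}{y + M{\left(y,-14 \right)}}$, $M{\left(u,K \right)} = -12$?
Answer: $-47371$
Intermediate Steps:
$l{\left(y \right)} = \frac{2 y}{-12 + y}$ ($l{\left(y \right)} = \frac{y + y}{y - 12} = \frac{2 y}{-12 + y}$)
$-47375 - l{\left(\left(-5\right) 0 + 8 \right)} = -47375 - \frac{2 \left(\left(-5\right) 0 + 8\right)}{-12 + \left(\left(-5\right) 0 + 8\right)} = -47375 - \frac{2 \left(0 + 8\right)}{-12 + \left(0 + 8\right)} = -47375 - 2 \cdot 8 \frac{1}{-12 + 8} = -47375 - 2 \cdot 8 \frac{1}{-4} = -47375 - 2 \cdot 8 \left(- \frac{1}{4}\right) = -47375 - -4 = -47375 + 4 = -47371$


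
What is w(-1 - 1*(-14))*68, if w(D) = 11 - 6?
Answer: 340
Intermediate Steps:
w(D) = 5
w(-1 - 1*(-14))*68 = 5*68 = 340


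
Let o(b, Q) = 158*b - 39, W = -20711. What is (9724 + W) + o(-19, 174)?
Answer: -14028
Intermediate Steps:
o(b, Q) = -39 + 158*b
(9724 + W) + o(-19, 174) = (9724 - 20711) + (-39 + 158*(-19)) = -10987 + (-39 - 3002) = -10987 - 3041 = -14028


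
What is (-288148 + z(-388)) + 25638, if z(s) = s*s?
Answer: -111966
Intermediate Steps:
z(s) = s²
(-288148 + z(-388)) + 25638 = (-288148 + (-388)²) + 25638 = (-288148 + 150544) + 25638 = -137604 + 25638 = -111966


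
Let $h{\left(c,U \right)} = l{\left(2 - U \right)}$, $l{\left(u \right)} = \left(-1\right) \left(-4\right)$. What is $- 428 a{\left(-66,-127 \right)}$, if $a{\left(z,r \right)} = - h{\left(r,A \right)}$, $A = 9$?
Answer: $1712$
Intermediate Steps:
$l{\left(u \right)} = 4$
$h{\left(c,U \right)} = 4$
$a{\left(z,r \right)} = -4$ ($a{\left(z,r \right)} = \left(-1\right) 4 = -4$)
$- 428 a{\left(-66,-127 \right)} = \left(-428\right) \left(-4\right) = 1712$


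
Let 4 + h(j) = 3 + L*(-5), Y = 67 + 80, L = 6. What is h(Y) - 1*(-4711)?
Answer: 4680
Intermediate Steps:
Y = 147
h(j) = -31 (h(j) = -4 + (3 + 6*(-5)) = -4 + (3 - 30) = -4 - 27 = -31)
h(Y) - 1*(-4711) = -31 - 1*(-4711) = -31 + 4711 = 4680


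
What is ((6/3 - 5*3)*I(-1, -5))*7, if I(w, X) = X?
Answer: 455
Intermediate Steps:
((6/3 - 5*3)*I(-1, -5))*7 = ((6/3 - 5*3)*(-5))*7 = ((6*(⅓) - 15)*(-5))*7 = ((2 - 15)*(-5))*7 = -13*(-5)*7 = 65*7 = 455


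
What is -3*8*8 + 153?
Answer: -39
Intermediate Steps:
-3*8*8 + 153 = -24*8 + 153 = -192 + 153 = -39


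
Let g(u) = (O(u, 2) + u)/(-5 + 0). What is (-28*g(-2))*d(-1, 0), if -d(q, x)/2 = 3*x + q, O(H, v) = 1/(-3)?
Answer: -392/15 ≈ -26.133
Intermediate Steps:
O(H, v) = -1/3
d(q, x) = -6*x - 2*q (d(q, x) = -2*(3*x + q) = -2*(q + 3*x) = -6*x - 2*q)
g(u) = 1/15 - u/5 (g(u) = (-1/3 + u)/(-5 + 0) = (-1/3 + u)/(-5) = (-1/3 + u)*(-1/5) = 1/15 - u/5)
(-28*g(-2))*d(-1, 0) = (-28*(1/15 - 1/5*(-2)))*(-6*0 - 2*(-1)) = (-28*(1/15 + 2/5))*(0 + 2) = -28*7/15*2 = -196/15*2 = -392/15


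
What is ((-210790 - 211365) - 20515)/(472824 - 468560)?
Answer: -221335/2132 ≈ -103.82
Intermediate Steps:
((-210790 - 211365) - 20515)/(472824 - 468560) = (-422155 - 20515)/4264 = -442670*1/4264 = -221335/2132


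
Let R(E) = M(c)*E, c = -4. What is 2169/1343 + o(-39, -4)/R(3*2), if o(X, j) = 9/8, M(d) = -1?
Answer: 30675/21488 ≈ 1.4275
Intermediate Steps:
R(E) = -E
o(X, j) = 9/8 (o(X, j) = 9*(⅛) = 9/8)
2169/1343 + o(-39, -4)/R(3*2) = 2169/1343 + 9/(8*((-3*2))) = 2169*(1/1343) + 9/(8*((-1*6))) = 2169/1343 + (9/8)/(-6) = 2169/1343 + (9/8)*(-⅙) = 2169/1343 - 3/16 = 30675/21488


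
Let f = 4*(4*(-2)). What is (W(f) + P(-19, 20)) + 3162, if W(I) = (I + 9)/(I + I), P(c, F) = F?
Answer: 203671/64 ≈ 3182.4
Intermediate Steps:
f = -32 (f = 4*(-8) = -32)
W(I) = (9 + I)/(2*I) (W(I) = (9 + I)/((2*I)) = (9 + I)*(1/(2*I)) = (9 + I)/(2*I))
(W(f) + P(-19, 20)) + 3162 = ((½)*(9 - 32)/(-32) + 20) + 3162 = ((½)*(-1/32)*(-23) + 20) + 3162 = (23/64 + 20) + 3162 = 1303/64 + 3162 = 203671/64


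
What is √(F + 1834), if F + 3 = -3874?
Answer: 3*I*√227 ≈ 45.2*I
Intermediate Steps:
F = -3877 (F = -3 - 3874 = -3877)
√(F + 1834) = √(-3877 + 1834) = √(-2043) = 3*I*√227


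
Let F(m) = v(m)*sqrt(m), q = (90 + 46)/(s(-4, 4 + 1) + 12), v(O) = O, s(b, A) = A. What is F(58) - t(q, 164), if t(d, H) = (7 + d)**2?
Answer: -225 + 58*sqrt(58) ≈ 216.71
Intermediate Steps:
q = 8 (q = (90 + 46)/((4 + 1) + 12) = 136/(5 + 12) = 136/17 = 136*(1/17) = 8)
F(m) = m**(3/2) (F(m) = m*sqrt(m) = m**(3/2))
F(58) - t(q, 164) = 58**(3/2) - (7 + 8)**2 = 58*sqrt(58) - 1*15**2 = 58*sqrt(58) - 1*225 = 58*sqrt(58) - 225 = -225 + 58*sqrt(58)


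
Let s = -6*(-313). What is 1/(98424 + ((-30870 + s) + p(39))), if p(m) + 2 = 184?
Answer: 1/69614 ≈ 1.4365e-5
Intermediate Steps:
p(m) = 182 (p(m) = -2 + 184 = 182)
s = 1878
1/(98424 + ((-30870 + s) + p(39))) = 1/(98424 + ((-30870 + 1878) + 182)) = 1/(98424 + (-28992 + 182)) = 1/(98424 - 28810) = 1/69614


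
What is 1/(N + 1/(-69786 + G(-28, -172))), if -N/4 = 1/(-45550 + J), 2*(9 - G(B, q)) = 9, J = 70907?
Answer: -3538898991/608966 ≈ -5811.3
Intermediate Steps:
G(B, q) = 9/2 (G(B, q) = 9 - ½*9 = 9 - 9/2 = 9/2)
N = -4/25357 (N = -4/(-45550 + 70907) = -4/25357 ≈ -0.00015775)
1/(N + 1/(-69786 + G(-28, -172))) = 1/(-4/25357 + 1/(-69786 + 9/2)) = 1/(-4/25357 + 1/(-139563/2)) = 1/(-4/25357 - 2/139563) = 1/(-608966/3538898991) = -3538898991/608966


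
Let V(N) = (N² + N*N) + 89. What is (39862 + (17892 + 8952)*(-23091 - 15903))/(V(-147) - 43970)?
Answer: 1046715074/663 ≈ 1.5788e+6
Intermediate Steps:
V(N) = 89 + 2*N² (V(N) = (N² + N²) + 89 = 2*N² + 89 = 89 + 2*N²)
(39862 + (17892 + 8952)*(-23091 - 15903))/(V(-147) - 43970) = (39862 + (17892 + 8952)*(-23091 - 15903))/((89 + 2*(-147)²) - 43970) = (39862 + 26844*(-38994))/((89 + 2*21609) - 43970) = (39862 - 1046754936)/((89 + 43218) - 43970) = -1046715074/(43307 - 43970) = -1046715074/(-663) = -1046715074*(-1/663) = 1046715074/663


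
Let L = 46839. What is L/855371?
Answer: 46839/855371 ≈ 0.054759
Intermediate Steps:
L/855371 = 46839/855371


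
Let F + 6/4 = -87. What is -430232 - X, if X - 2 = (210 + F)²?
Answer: -1779985/4 ≈ -4.4500e+5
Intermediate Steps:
F = -177/2 (F = -3/2 - 87 = -177/2 ≈ -88.500)
X = 59057/4 (X = 2 + (210 - 177/2)² = 2 + (243/2)² = 2 + 59049/4 = 59057/4 ≈ 14764.)
-430232 - X = -430232 - 1*59057/4 = -430232 - 59057/4 = -1779985/4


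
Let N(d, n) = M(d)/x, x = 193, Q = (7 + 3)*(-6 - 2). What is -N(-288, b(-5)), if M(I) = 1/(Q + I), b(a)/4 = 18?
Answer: 1/71024 ≈ 1.4080e-5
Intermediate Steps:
Q = -80 (Q = 10*(-8) = -80)
b(a) = 72 (b(a) = 4*18 = 72)
M(I) = 1/(-80 + I)
N(d, n) = 1/(193*(-80 + d)) (N(d, n) = 1/((-80 + d)*193) = (1/193)/(-80 + d) = 1/(193*(-80 + d)))
-N(-288, b(-5)) = -1/(193*(-80 - 288)) = -1/(193*(-368)) = -(-1)/(193*368) = -1*(-1/71024) = 1/71024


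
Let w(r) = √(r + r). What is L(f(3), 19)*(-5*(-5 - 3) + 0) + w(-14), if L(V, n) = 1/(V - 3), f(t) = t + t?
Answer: 40/3 + 2*I*√7 ≈ 13.333 + 5.2915*I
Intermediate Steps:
f(t) = 2*t
L(V, n) = 1/(-3 + V)
w(r) = √2*√r (w(r) = √(2*r) = √2*√r)
L(f(3), 19)*(-5*(-5 - 3) + 0) + w(-14) = (-5*(-5 - 3) + 0)/(-3 + 2*3) + √2*√(-14) = (-5*(-8) + 0)/(-3 + 6) + √2*(I*√14) = (40 + 0)/3 + 2*I*√7 = (⅓)*40 + 2*I*√7 = 40/3 + 2*I*√7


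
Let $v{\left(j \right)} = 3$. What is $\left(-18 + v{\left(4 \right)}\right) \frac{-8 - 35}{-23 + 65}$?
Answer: $\frac{215}{14} \approx 15.357$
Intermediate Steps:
$\left(-18 + v{\left(4 \right)}\right) \frac{-8 - 35}{-23 + 65} = \left(-18 + 3\right) \frac{-8 - 35}{-23 + 65} = - 15 \left(- \frac{43}{42}\right) = - 15 \left(\left(-43\right) \frac{1}{42}\right) = \left(-15\right) \left(- \frac{43}{42}\right) = \frac{215}{14}$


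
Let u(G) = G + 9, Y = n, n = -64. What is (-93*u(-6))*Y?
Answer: 17856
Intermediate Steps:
Y = -64
u(G) = 9 + G
(-93*u(-6))*Y = -93*(9 - 6)*(-64) = -93*3*(-64) = -279*(-64) = 17856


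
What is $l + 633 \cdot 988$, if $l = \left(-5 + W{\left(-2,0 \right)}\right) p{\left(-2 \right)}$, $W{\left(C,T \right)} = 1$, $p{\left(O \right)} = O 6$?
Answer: $625452$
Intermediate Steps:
$p{\left(O \right)} = 6 O$
$l = 48$ ($l = \left(-5 + 1\right) 6 \left(-2\right) = \left(-4\right) \left(-12\right) = 48$)
$l + 633 \cdot 988 = 48 + 633 \cdot 988 = 48 + 625404 = 625452$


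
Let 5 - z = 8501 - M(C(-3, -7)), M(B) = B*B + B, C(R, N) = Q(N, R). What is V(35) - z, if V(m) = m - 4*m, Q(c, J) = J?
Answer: 8385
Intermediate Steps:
C(R, N) = R
M(B) = B + B² (M(B) = B² + B = B + B²)
z = -8490 (z = 5 - (8501 - (-3)*(1 - 3)) = 5 - (8501 - (-3)*(-2)) = 5 - (8501 - 1*6) = 5 - (8501 - 6) = 5 - 1*8495 = 5 - 8495 = -8490)
V(m) = -3*m
V(35) - z = -3*35 - 1*(-8490) = -105 + 8490 = 8385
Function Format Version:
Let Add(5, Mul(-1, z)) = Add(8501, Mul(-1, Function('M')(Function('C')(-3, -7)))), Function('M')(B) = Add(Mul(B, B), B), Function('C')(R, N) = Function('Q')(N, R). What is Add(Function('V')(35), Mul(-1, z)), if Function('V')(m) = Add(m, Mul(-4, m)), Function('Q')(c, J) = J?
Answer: 8385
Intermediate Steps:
Function('C')(R, N) = R
Function('M')(B) = Add(B, Pow(B, 2)) (Function('M')(B) = Add(Pow(B, 2), B) = Add(B, Pow(B, 2)))
z = -8490 (z = Add(5, Mul(-1, Add(8501, Mul(-1, Mul(-3, Add(1, -3)))))) = Add(5, Mul(-1, Add(8501, Mul(-1, Mul(-3, -2))))) = Add(5, Mul(-1, Add(8501, Mul(-1, 6)))) = Add(5, Mul(-1, Add(8501, -6))) = Add(5, Mul(-1, 8495)) = Add(5, -8495) = -8490)
Function('V')(m) = Mul(-3, m)
Add(Function('V')(35), Mul(-1, z)) = Add(Mul(-3, 35), Mul(-1, -8490)) = Add(-105, 8490) = 8385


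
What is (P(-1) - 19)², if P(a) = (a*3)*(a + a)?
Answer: 169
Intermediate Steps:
P(a) = 6*a² (P(a) = (3*a)*(2*a) = 6*a²)
(P(-1) - 19)² = (6*(-1)² - 19)² = (6*1 - 19)² = (6 - 19)² = (-13)² = 169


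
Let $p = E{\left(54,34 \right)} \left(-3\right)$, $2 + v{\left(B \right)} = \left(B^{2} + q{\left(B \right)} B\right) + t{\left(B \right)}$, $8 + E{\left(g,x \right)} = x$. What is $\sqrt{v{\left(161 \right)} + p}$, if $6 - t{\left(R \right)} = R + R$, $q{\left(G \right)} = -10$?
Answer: $\sqrt{23915} \approx 154.64$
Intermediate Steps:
$t{\left(R \right)} = 6 - 2 R$ ($t{\left(R \right)} = 6 - \left(R + R\right) = 6 - 2 R$)
$E{\left(g,x \right)} = -8 + x$
$v{\left(B \right)} = 4 + B^{2} - 12 B$ ($v{\left(B \right)} = -2 - \left(-6 - B^{2} + 12 B\right) = -2 + \left(6 + B^{2} - 12 B\right) = 4 + B^{2} - 12 B$)
$p = -78$ ($p = \left(-8 + 34\right) \left(-3\right) = 26 \left(-3\right) = -78$)
$\sqrt{v{\left(161 \right)} + p} = \sqrt{\left(4 + 161^{2} - 1932\right) - 78} = \sqrt{\left(4 + 25921 - 1932\right) - 78} = \sqrt{23993 - 78} = \sqrt{23915}$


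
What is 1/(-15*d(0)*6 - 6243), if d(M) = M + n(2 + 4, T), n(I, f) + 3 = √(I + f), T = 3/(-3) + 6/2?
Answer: -1991/11870643 + 20*√2/3956881 ≈ -0.00016058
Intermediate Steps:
T = 2 (T = 3*(-⅓) + 6*(½) = -1 + 3 = 2)
n(I, f) = -3 + √(I + f)
d(M) = -3 + M + 2*√2 (d(M) = M + (-3 + √((2 + 4) + 2)) = M + (-3 + √(6 + 2)) = M + (-3 + √8) = M + (-3 + 2*√2) = -3 + M + 2*√2)
1/(-15*d(0)*6 - 6243) = 1/(-15*(-3 + 0 + 2*√2)*6 - 6243) = 1/(-15*(-3 + 2*√2)*6 - 6243) = 1/((45 - 30*√2)*6 - 6243) = 1/((270 - 180*√2) - 6243) = 1/(-5973 - 180*√2)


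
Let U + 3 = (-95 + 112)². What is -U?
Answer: -286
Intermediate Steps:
U = 286 (U = -3 + (-95 + 112)² = -3 + 17² = -3 + 289 = 286)
-U = -1*286 = -286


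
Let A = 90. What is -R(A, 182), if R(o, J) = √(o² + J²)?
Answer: -2*√10306 ≈ -203.04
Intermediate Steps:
R(o, J) = √(J² + o²)
-R(A, 182) = -√(182² + 90²) = -√(33124 + 8100) = -√41224 = -2*√10306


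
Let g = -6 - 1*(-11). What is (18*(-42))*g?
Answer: -3780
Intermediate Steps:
g = 5 (g = -6 + 11 = 5)
(18*(-42))*g = (18*(-42))*5 = -756*5 = -3780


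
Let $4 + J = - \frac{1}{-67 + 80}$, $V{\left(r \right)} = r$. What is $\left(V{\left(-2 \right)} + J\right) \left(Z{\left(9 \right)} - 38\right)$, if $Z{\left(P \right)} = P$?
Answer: $\frac{2291}{13} \approx 176.23$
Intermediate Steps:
$J = - \frac{53}{13}$ ($J = -4 - \frac{1}{-67 + 80} = -4 - \frac{1}{13} = - \frac{53}{13} \approx -4.0769$)
$\left(V{\left(-2 \right)} + J\right) \left(Z{\left(9 \right)} - 38\right) = \left(-2 - \frac{53}{13}\right) \left(9 - 38\right) = \left(- \frac{79}{13}\right) \left(-29\right) = \frac{2291}{13}$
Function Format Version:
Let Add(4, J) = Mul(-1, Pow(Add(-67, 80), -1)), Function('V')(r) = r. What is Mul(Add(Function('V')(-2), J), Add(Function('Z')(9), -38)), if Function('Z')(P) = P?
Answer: Rational(2291, 13) ≈ 176.23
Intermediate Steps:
J = Rational(-53, 13) (J = Add(-4, Mul(-1, Pow(Add(-67, 80), -1))) = Add(-4, Mul(-1, Pow(13, -1))) = Add(-4, Mul(-1, Rational(1, 13))) = Add(-4, Rational(-1, 13)) = Rational(-53, 13) ≈ -4.0769)
Mul(Add(Function('V')(-2), J), Add(Function('Z')(9), -38)) = Mul(Add(-2, Rational(-53, 13)), Add(9, -38)) = Mul(Rational(-79, 13), -29) = Rational(2291, 13)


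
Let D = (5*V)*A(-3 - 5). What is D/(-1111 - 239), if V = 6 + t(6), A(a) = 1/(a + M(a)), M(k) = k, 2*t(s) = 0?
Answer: 1/720 ≈ 0.0013889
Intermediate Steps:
t(s) = 0 (t(s) = (½)*0 = 0)
A(a) = 1/(2*a) (A(a) = 1/(a + a) = 1/(2*a))
V = 6 (V = 6 + 0 = 6)
D = -15/8 (D = (5*6)*(1/(2*(-3 - 5))) = 30*((½)/(-8)) = 30*((½)*(-⅛)) = 30*(-1/16) = -15/8 ≈ -1.8750)
D/(-1111 - 239) = -15/(8*(-1111 - 239)) = -15/8/(-1350) = -15/8*(-1/1350) = 1/720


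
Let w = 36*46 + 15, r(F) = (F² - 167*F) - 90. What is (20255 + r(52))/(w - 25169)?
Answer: -14185/23498 ≈ -0.60367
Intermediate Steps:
r(F) = -90 + F² - 167*F
w = 1671 (w = 1656 + 15 = 1671)
(20255 + r(52))/(w - 25169) = (20255 + (-90 + 52² - 167*52))/(1671 - 25169) = (20255 + (-90 + 2704 - 8684))/(-23498) = (20255 - 6070)*(-1/23498) = 14185*(-1/23498) = -14185/23498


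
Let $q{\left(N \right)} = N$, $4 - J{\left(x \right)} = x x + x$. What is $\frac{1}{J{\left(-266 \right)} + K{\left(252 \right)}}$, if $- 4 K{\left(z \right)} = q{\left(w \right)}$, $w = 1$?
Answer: $- \frac{4}{281945} \approx -1.4187 \cdot 10^{-5}$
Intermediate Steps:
$J{\left(x \right)} = 4 - x - x^{2}$ ($J{\left(x \right)} = 4 - \left(x x + x\right) = 4 - \left(x^{2} + x\right) = 4 - \left(x + x^{2}\right) = 4 - x - x^{2}$)
$K{\left(z \right)} = - \frac{1}{4}$ ($K{\left(z \right)} = \left(- \frac{1}{4}\right) 1 = - \frac{1}{4}$)
$\frac{1}{J{\left(-266 \right)} + K{\left(252 \right)}} = \frac{1}{\left(4 - -266 - \left(-266\right)^{2}\right) - \frac{1}{4}} = \frac{1}{\left(4 + 266 - 70756\right) - \frac{1}{4}} = \frac{1}{-70486 - \frac{1}{4}} = \frac{1}{- \frac{281945}{4}} = - \frac{4}{281945}$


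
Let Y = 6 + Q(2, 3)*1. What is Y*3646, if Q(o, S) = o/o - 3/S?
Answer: 21876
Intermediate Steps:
Q(o, S) = 1 - 3/S
Y = 6 (Y = 6 + ((-3 + 3)/3)*1 = 6 + ((⅓)*0)*1 = 6 + 0*1 = 6 + 0 = 6)
Y*3646 = 6*3646 = 21876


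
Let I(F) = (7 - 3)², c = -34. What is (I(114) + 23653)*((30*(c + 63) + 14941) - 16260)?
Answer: -10627381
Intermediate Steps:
I(F) = 16 (I(F) = 4² = 16)
(I(114) + 23653)*((30*(c + 63) + 14941) - 16260) = (16 + 23653)*((30*(-34 + 63) + 14941) - 16260) = 23669*((30*29 + 14941) - 16260) = 23669*((870 + 14941) - 16260) = 23669*(15811 - 16260) = 23669*(-449) = -10627381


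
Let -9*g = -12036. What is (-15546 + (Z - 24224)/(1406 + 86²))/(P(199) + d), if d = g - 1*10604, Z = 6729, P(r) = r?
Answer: 12441217/7255782 ≈ 1.7147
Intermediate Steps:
g = 4012/3 (g = -⅑*(-12036) = 4012/3 ≈ 1337.3)
d = -27800/3 (d = 4012/3 - 1*10604 = 4012/3 - 10604 = -27800/3 ≈ -9266.7)
(-15546 + (Z - 24224)/(1406 + 86²))/(P(199) + d) = (-15546 + (6729 - 24224)/(1406 + 86²))/(199 - 27800/3) = (-15546 - 17495/(1406 + 7396))/(-27203/3) = (-15546 - 17495/8802)*(-3/27203) = -136853387/8802*(-3/27203) = 12441217/7255782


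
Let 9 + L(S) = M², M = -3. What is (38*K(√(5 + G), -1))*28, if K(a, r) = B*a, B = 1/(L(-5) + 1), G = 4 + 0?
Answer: 3192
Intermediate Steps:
L(S) = 0 (L(S) = -9 + (-3)² = -9 + 9 = 0)
G = 4
B = 1 (B = 1/(0 + 1) = 1/1 = 1)
K(a, r) = a (K(a, r) = 1*a = a)
(38*K(√(5 + G), -1))*28 = (38*√(5 + 4))*28 = (38*√9)*28 = (38*3)*28 = 114*28 = 3192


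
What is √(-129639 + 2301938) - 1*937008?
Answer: -937008 + √2172299 ≈ -9.3553e+5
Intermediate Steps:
√(-129639 + 2301938) - 1*937008 = √2172299 - 937008 = -937008 + √2172299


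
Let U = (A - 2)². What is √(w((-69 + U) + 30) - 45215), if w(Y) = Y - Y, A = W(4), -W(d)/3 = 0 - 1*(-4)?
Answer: I*√45215 ≈ 212.64*I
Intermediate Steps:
W(d) = -12 (W(d) = -3*(0 - 1*(-4)) = -3*(0 + 4) = -3*4 = -12)
A = -12
U = 196 (U = (-12 - 2)² = (-14)² = 196)
w(Y) = 0
√(w((-69 + U) + 30) - 45215) = √(0 - 45215) = √(-45215) = I*√45215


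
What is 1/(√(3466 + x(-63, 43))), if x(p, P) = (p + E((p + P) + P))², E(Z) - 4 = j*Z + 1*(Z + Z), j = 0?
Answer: √3635/3635 ≈ 0.016586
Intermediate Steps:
E(Z) = 4 + 2*Z (E(Z) = 4 + (0*Z + 1*(Z + Z)) = 4 + (0 + 1*(2*Z)) = 4 + (0 + 2*Z) = 4 + 2*Z)
x(p, P) = (4 + 3*p + 4*P)² (x(p, P) = (p + (4 + 2*((p + P) + P)))² = (p + (4 + 2*((P + p) + P)))² = (p + (4 + 2*(p + 2*P)))² = (p + (4 + (2*p + 4*P)))² = (p + (4 + 2*p + 4*P))² = (4 + 3*p + 4*P)²)
1/(√(3466 + x(-63, 43))) = 1/(√(3466 + (4 + 3*(-63) + 4*43)²)) = 1/(√(3466 + (4 - 189 + 172)²)) = 1/(√(3466 + (-13)²)) = 1/(√(3466 + 169)) = 1/(√3635) = √3635/3635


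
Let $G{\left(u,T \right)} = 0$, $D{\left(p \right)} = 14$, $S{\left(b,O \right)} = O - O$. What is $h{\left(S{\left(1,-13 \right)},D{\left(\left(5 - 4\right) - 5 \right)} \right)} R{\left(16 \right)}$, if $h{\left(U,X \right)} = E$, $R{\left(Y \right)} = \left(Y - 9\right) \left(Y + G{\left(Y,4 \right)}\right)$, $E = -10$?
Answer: $-1120$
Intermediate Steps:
$S{\left(b,O \right)} = 0$
$R{\left(Y \right)} = Y \left(-9 + Y\right)$ ($R{\left(Y \right)} = \left(Y - 9\right) \left(Y + 0\right) = \left(-9 + Y\right) Y = Y \left(-9 + Y\right)$)
$h{\left(U,X \right)} = -10$
$h{\left(S{\left(1,-13 \right)},D{\left(\left(5 - 4\right) - 5 \right)} \right)} R{\left(16 \right)} = - 10 \cdot 16 \left(-9 + 16\right) = - 10 \cdot 16 \cdot 7 = \left(-10\right) 112 = -1120$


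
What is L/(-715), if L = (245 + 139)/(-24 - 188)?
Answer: 96/37895 ≈ 0.0025333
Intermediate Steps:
L = -96/53 (L = 384/(-212) = 384*(-1/212) = -96/53 ≈ -1.8113)
L/(-715) = -96/53/(-715) = -96/53*(-1/715) = 96/37895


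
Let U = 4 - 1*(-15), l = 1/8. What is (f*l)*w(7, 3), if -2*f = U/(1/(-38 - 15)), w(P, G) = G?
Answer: 3021/16 ≈ 188.81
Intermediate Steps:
l = 1/8 ≈ 0.12500
U = 19 (U = 4 + 15 = 19)
f = 1007/2 (f = -19/(2*(1/(-38 - 15))) = -19/(2*(1/(-53))) = -19/(2*(-1/53)) = -19*(-53)/2 = -1/2*(-1007) = 1007/2 ≈ 503.50)
(f*l)*w(7, 3) = ((1007/2)*(1/8))*3 = (1007/16)*3 = 3021/16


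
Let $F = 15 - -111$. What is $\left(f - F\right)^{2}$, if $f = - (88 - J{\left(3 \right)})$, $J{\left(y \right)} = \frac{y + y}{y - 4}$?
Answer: $48400$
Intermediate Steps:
$J{\left(y \right)} = \frac{2 y}{-4 + y}$
$F = 126$ ($F = 15 + 111 = 126$)
$f = -94$ ($f = - (88 - 2 \cdot 3 \frac{1}{-4 + 3}) = - (88 - 2 \cdot 3 \frac{1}{-1}) = - (88 - 2 \cdot 3 \left(-1\right)) = - (88 - -6) = - (88 + 6) = \left(-1\right) 94 = -94$)
$\left(f - F\right)^{2} = \left(-94 - 126\right)^{2} = \left(-220\right)^{2} = 48400$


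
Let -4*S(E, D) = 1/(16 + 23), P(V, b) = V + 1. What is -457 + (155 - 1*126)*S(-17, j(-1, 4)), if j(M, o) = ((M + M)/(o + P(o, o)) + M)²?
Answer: -71321/156 ≈ -457.19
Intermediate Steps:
P(V, b) = 1 + V
j(M, o) = (M + 2*M/(1 + 2*o))² (j(M, o) = ((M + M)/(o + (1 + o)) + M)² = ((2*M)/(1 + 2*o) + M)² = (2*M/(1 + 2*o) + M)² = (M + 2*M/(1 + 2*o))²)
S(E, D) = -1/156 (S(E, D) = -1/(4*(16 + 23)) = -¼/39 = -¼*1/39 = -1/156)
-457 + (155 - 1*126)*S(-17, j(-1, 4)) = -457 + (155 - 1*126)*(-1/156) = -457 + (155 - 126)*(-1/156) = -457 + 29*(-1/156) = -457 - 29/156 = -71321/156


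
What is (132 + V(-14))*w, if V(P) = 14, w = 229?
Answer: 33434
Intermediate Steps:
(132 + V(-14))*w = (132 + 14)*229 = 146*229 = 33434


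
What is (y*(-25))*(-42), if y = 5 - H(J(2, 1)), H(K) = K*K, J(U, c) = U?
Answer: 1050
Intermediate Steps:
H(K) = K²
y = 1 (y = 5 - 1*2² = 5 - 1*4 = 5 - 4 = 1)
(y*(-25))*(-42) = (1*(-25))*(-42) = -25*(-42) = 1050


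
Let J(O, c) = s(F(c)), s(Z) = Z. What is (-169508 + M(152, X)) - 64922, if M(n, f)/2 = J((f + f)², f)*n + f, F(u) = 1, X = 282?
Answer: -233562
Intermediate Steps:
J(O, c) = 1
M(n, f) = 2*f + 2*n (M(n, f) = 2*(1*n + f) = 2*(n + f) = 2*(f + n) = 2*f + 2*n)
(-169508 + M(152, X)) - 64922 = (-169508 + (2*282 + 2*152)) - 64922 = (-169508 + (564 + 304)) - 64922 = (-169508 + 868) - 64922 = -168640 - 64922 = -233562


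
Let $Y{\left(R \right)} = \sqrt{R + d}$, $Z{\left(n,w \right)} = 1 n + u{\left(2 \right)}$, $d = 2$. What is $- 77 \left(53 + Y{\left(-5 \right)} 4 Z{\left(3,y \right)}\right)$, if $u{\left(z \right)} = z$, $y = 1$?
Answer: $-4081 - 1540 i \sqrt{3} \approx -4081.0 - 2667.4 i$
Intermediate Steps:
$Z{\left(n,w \right)} = 2 + n$ ($Z{\left(n,w \right)} = 1 n + 2 = n + 2 = 2 + n$)
$Y{\left(R \right)} = \sqrt{2 + R}$ ($Y{\left(R \right)} = \sqrt{R + 2} = \sqrt{2 + R}$)
$- 77 \left(53 + Y{\left(-5 \right)} 4 Z{\left(3,y \right)}\right) = - 77 \left(53 + \sqrt{2 - 5} \cdot 4 \left(2 + 3\right)\right) = - 77 \left(53 + \sqrt{-3} \cdot 4 \cdot 5\right) = - 77 \left(53 + i \sqrt{3} \cdot 4 \cdot 5\right) = - 77 \left(53 + 4 i \sqrt{3} \cdot 5\right) = - 77 \left(53 + 20 i \sqrt{3}\right) = -4081 - 1540 i \sqrt{3}$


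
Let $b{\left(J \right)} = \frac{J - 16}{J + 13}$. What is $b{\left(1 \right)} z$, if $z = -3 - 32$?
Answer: $\frac{75}{2} \approx 37.5$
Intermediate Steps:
$b{\left(J \right)} = \frac{-16 + J}{13 + J}$
$z = -35$ ($z = -3 - 32 = -35$)
$b{\left(1 \right)} z = \frac{-16 + 1}{13 + 1} \left(-35\right) = \frac{1}{14} \left(-15\right) \left(-35\right) = \left(- \frac{15}{14}\right) \left(-35\right) = \frac{75}{2}$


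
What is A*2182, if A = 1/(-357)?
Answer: -2182/357 ≈ -6.1120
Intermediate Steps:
A = -1/357 ≈ -0.0028011
A*2182 = -1/357*2182 = -2182/357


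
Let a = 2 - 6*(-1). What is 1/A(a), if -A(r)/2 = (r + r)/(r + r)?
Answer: -½ ≈ -0.50000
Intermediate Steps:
a = 8 (a = 2 + 6 = 8)
A(r) = -2 (A(r) = -2*(r + r)/(r + r) = -2*2*r/(2*r) = -2*2*r*1/(2*r) = -2*1 = -2)
1/A(a) = 1/(-2) = -½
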